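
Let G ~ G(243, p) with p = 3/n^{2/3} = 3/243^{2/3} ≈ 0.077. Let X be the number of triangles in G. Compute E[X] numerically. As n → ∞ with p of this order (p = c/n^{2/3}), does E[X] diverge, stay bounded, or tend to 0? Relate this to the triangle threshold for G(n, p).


Number of potential triangles: C(243, 3) = 2362041.
Each occurs with probability p³ ≈ (0.077)³ ≈ 4.57247e-04.
By linearity: E[X] = C(243, 3)·p³ ≈ 2362041 · 4.57247e-04 ≈ 1080.037.
Since α = 2/3 < 1, p = c/n^{2/3} ≫ 1/n is above the triangle threshold p ~ 1/n. Asymptotically E[X] ~ (c³/6)·n^{3(1−α)} = (3³/6)·n^{1} → ∞; triangles are abundant w.h.p.

E[X] ≈ 1080.037; in regime p = Θ(1/n^{2/3}) E[X] diverges (above the triangle threshold p ~ 1/n).


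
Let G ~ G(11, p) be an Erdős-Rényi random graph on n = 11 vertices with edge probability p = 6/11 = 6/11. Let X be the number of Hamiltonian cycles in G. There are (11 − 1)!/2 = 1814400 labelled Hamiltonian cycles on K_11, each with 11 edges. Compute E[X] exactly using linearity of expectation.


K_11 has (11 − 1)!/2 = 1814400 labelled Hamiltonian cycles.
For each such Hamiltonian cycle H, let X_H = 1 if all 11 edges of H are present in G. Then P[X_H = 1] = p^{11} = (6/11)^{11} = 362797056/285311670611.
By linearity of expectation: E[X] = Σ_H E[X_H] = 1814400 · p^{11} = 1814400 · 362797056/285311670611 = 658258978406400/285311670611.
Numerically: E[X] ≈ 2307.

E[X] = 1814400 · (6/11)^{11} = 658258978406400/285311670611 ≈ 2307.


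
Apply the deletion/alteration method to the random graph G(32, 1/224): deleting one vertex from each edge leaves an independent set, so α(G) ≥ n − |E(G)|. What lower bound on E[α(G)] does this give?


E[|E(G)|] = C(32, 2)·p = 496 · (1/224) = 31/14.
E[α(G)] ≥ n − E[|E(G)|] = 32 − 31/14 = 417/14.
Numerically: ≈ 29.786.
(This is only a lower bound; the true E[α(G)] may be larger.)

E[α(G)] ≥ 417/14 ≈ 29.786.


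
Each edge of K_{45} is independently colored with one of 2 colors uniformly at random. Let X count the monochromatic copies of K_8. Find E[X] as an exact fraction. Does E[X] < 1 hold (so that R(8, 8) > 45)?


E[X] = C(45, 8) · 2^{1 − 28} = 215553195 · 2^{−27} = 215553195/134217728.
As a reduced fraction: E[X] = 215553195/134217728 ≈ 1.605996.
Is E[X] < 1? NO.
Since E[X] ≥ 1, the first-moment bound is inconclusive at n = 45; it does NOT by itself certify R(8, 8) > 45.

E[X] = 215553195/134217728 ≈ 1.605996; E[X] ≥ 1; first-moment method inconclusive here.


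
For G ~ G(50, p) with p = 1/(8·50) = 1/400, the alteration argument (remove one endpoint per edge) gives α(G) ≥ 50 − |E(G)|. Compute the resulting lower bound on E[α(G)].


E[|E(G)|] = C(50, 2)·p = 1225 · (1/400) = 49/16.
E[α(G)] ≥ n − E[|E(G)|] = 50 − 49/16 = 751/16.
Numerically: ≈ 46.937500.
(This is only a lower bound; the true E[α(G)] may be larger.)

E[α(G)] ≥ 751/16 ≈ 46.937500.


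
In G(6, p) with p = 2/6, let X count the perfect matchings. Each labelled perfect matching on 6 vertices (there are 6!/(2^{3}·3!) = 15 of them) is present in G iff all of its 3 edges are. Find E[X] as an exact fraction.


K_6 has 6!/(2^{3}·3!) = 15 labelled perfect matchings.
For each such perfect matching H, let X_H = 1 if all 3 edges of H are present in G. Then P[X_H = 1] = p^{3} = (1/3)^{3} = 1/27.
Summing the indicators: E[X] = Σ_H E[X_H] = 15 · p^{3} = 15 · 1/27 = 5/9.
Numerically: E[X] ≈ 0.5556.

E[X] = 15 · (1/3)^{3} = 5/9 ≈ 0.5556.


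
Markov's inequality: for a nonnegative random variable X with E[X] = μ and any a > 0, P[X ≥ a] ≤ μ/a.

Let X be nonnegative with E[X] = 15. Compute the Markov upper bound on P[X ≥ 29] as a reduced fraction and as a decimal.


μ = E[X] = 15, a = 29.
Markov: P[X ≥ 29] ≤ μ/a = (15)/29 = 15/29.
Numerically: ≈ 0.517241.
(Since a = 29 > μ = 15.000000, the bound 15/29 is < 1 and informative.)

P[X ≥ 29] ≤ 15/29 ≈ 0.517241.


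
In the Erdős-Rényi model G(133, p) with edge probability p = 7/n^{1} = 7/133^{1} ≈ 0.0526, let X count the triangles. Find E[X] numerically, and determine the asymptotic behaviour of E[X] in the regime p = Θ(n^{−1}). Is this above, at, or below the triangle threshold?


Number of potential triangles: C(133, 3) = 383306.
Each occurs with probability p³ ≈ (0.0526)³ ≈ 1.45794e-04.
By linearity: E[X] = C(133, 3)·p³ ≈ 383306 · 1.45794e-04 ≈ 55.884.
Here α = 1, so p = 7/n is exactly at the triangle threshold p ~ 1/n. Asymptotically E[X] → c³/6 = 7³/6 = 343/6 ≈ 57.167, a bounded constant. In this regime the triangle count is asymptotically Poisson(c³/6).

E[X] ≈ 55.884; in regime p = Θ(1/n^{1}) E[X] stays bounded (at the triangle threshold p ~ 1/n).


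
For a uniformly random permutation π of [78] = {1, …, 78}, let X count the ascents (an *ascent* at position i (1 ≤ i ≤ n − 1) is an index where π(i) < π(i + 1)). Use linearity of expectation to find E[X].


Write X = Σ X_I over i = 1, …, 77, with X_I the indicator of one ascent.
There are 77 indicators.
For each fixed i, the pair (π(i), π(i+1)) is a uniformly random ordered pair of distinct values from {1, …, 78}; by symmetry P[π(i) < π(i+1)] = 1/2.
By linearity: E[X] = 77 · (1/2) = (78 − 1) · (1/2) = 77/2 ≈ 38.500.

E[X] = 77/2 = 38.500.


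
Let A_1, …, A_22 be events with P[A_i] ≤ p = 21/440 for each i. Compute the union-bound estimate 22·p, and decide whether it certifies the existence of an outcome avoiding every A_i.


Union bound: P[∪_{i=1}^{22} A_i] ≤ Σ_i P[A_i] ≤ 22·p = 22·(21/440) = 21/20.
Numerically: 21/20 ≈ 1.050000.
Is 21/20 < 1? NO.
Since the bound 21/20 is ≥ 1, the union bound is uninformative here; it does NOT by itself certify existence.

22·p = 21/20 ≈ 1.050000; existence NOT certified by the union bound.


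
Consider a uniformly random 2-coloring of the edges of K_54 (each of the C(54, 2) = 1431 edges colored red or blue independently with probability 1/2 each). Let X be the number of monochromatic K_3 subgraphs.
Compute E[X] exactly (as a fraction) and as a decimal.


Let X = Σ_S X_S over the C(54, 3) = 24804 subsets S of size 3, where X_S = 1 if the K_3 on S is monochromatic.
For a fixed S, the K_3 on S has C(3, 2) = 3 edges. P[all 3 edges red] = (1/2)^3, and likewise for blue, so P[monochromatic] = 2·(1/2)^3 = 2^{1 − 3} = 1/4.
Summing: E[X] = C(54, 3) · 2^{1 − 3} = 24804 · 1/4 = 6201.
Numerically: E[X] ≈ 6201.00000.

E[X] = C(54,3)·2^(1−C(3,2)) = 6201 ≈ 6201.00000.


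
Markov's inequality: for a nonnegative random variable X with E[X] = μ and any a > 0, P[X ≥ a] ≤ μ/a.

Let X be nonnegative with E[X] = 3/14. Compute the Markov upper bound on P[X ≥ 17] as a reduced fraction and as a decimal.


μ = E[X] = 3/14, a = 17.
Markov: P[X ≥ 17] ≤ μ/a = (3/14)/17 = 3/238.
Numerically: ≈ 0.013.
(Since a = 17 > μ = 0.214, the bound 3/238 is < 1 and informative.)

P[X ≥ 17] ≤ 3/238 ≈ 0.013.


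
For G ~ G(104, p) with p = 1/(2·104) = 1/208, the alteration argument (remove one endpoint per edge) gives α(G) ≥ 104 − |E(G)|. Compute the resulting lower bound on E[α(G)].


E[|E(G)|] = C(104, 2)·p = 5356 · (1/208) = 103/4.
E[α(G)] ≥ n − E[|E(G)|] = 104 − 103/4 = 313/4.
Numerically: ≈ 78.2500.
(This is only a lower bound; the true E[α(G)] may be larger.)

E[α(G)] ≥ 313/4 ≈ 78.2500.


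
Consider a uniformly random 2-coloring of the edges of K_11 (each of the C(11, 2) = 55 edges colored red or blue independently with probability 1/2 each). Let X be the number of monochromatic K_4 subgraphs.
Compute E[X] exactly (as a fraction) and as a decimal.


Let X = Σ_S X_S over the C(11, 4) = 330 subsets S of size 4, where X_S = 1 if the K_4 on S is monochromatic.
For a fixed S, the K_4 on S has C(4, 2) = 6 edges. P[all 6 edges red] = (1/2)^6, and likewise for blue, so P[monochromatic] = 2·(1/2)^6 = 2^{1 − 6} = 1/32.
Summing: E[X] = C(11, 4) · 2^{1 − 6} = 330 · 1/32 = 165/16.
Numerically: E[X] ≈ 10.3125.

E[X] = C(11,4)·2^(1−C(4,2)) = 165/16 ≈ 10.3125.


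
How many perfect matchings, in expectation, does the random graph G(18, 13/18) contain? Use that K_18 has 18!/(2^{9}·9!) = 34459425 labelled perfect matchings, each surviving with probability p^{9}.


K_18 has 18!/(2^{9}·9!) = 34459425 labelled perfect matchings.
For each such perfect matching H, let X_H = 1 if all 9 edges of H are present in G. Then P[X_H = 1] = p^{9} = (13/18)^{9} = 10604499373/198359290368.
By linearity: E[X] = Σ_H E[X_H] = 34459425 · p^{9} = 34459425 · 10604499373/198359290368 = 4511419145758525/2448880128.
Numerically: E[X] ≈ 1.84224e+06.

E[X] = 34459425 · (13/18)^{9} = 4511419145758525/2448880128 ≈ 1.84224e+06.


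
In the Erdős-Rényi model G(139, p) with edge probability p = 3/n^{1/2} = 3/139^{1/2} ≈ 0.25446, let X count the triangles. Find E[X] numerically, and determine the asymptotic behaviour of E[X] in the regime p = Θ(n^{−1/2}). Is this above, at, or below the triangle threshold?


Number of potential triangles: C(139, 3) = 437989.
Each occurs with probability p³ ≈ (0.25446)³ ≈ 1.6475612e-02.
By linearity: E[X] = C(139, 3)·p³ ≈ 437989 · 1.6475612e-02 ≈ 7216.13696.
Since α = 1/2 < 1, p = c/n^{1/2} ≫ 1/n is above the triangle threshold p ~ 1/n. Asymptotically E[X] ~ (c³/6)·n^{3(1−α)} = (3³/6)·n^{1.5} → ∞; triangles are abundant w.h.p.

E[X] ≈ 7216.13696; in regime p = Θ(1/n^{1/2}) E[X] diverges (above the triangle threshold p ~ 1/n).


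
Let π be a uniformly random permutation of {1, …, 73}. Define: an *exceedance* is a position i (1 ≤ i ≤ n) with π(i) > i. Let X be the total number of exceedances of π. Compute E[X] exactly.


Write X = Σ_{i=1}^{73} X_i, where X_i = 1_{π(i) > i}.
For each fixed i, π(i) is uniform over {1, …, 73} (marginal of a uniform permutation), so P[π(i) > i] = (n − i)/n. Summing: Σ_{i=1}^{73} (n − i)/n = (0 + 1 + … + 72)/73 = 73(73 − 1)/(2·73) = (73 − 1)/2.
Hence E[X] = Σ_{i=1}^{73} (73 − i)/73 = 36 ≈ 36.000000.

E[X] = 36 = 36.000000.


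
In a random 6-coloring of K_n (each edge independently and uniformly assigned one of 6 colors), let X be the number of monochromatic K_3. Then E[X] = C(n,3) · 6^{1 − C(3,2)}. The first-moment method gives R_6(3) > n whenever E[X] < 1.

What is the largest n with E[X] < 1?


We need C(n, 3) · 6^{1 − 3} < 1, i.e. C(n, 3) < 6^{3 − 1} = 36.
Check values of n near the boundary:
  n = 5: C(5, 3) = 10; 10 < 36? YES
  n = 6: C(6, 3) = 20; 20 < 36? YES
  n = 7: C(7, 3) = 35; 35 < 36? YES
  n = 8: C(8, 3) = 56; 56 < 36? NO
The largest n with C(n, 3) < 36 is n = 7 (where E[X] = 35/36 ≈ 0.97222). Hence R_6(3) > 7, i.e. R_6(3) ≥ 8.

Largest n = 7; hence R_6(3) > 7.


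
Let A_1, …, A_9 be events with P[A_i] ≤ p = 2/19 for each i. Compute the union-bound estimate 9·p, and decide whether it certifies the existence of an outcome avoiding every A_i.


Union bound: P[∪_{i=1}^{9} A_i] ≤ Σ_i P[A_i] ≤ 9·p = 9·(2/19) = 18/19.
Numerically: 18/19 ≈ 0.947368.
Is 18/19 < 1? YES.
Since P[∪ A_i] ≤ 18/19 < 1, the complement has P[∩ A_i^c] ≥ 1 − 18/19 = 1/19 > 0, so some outcome avoids every A_i.

9·p = 18/19 ≈ 0.947368; existence CERTIFIED by the union bound.


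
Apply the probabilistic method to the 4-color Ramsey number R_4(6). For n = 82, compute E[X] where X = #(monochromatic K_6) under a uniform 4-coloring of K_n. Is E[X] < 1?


E[X] = C(82, 6) · 4^{1 − 15} = 350161812 · 4^{−14} = 350161812/268435456.
As a reduced fraction: E[X] = 87540453/67108864 ≈ 1.30445.
Is E[X] < 1? NO.
Since E[X] ≥ 1, the first-moment bound is inconclusive at n = 82; it does NOT by itself certify R_4(6) > 82.

E[X] = 87540453/67108864 ≈ 1.30445; E[X] ≥ 1; first-moment method inconclusive here.


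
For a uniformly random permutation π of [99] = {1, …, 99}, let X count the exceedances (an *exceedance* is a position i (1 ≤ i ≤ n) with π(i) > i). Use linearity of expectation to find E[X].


Write X = Σ_{i=1}^{99} X_i, where X_i = 1_{π(i) > i}.
For each fixed i, π(i) is uniform over {1, …, 99} (marginal of a uniform permutation), so P[π(i) > i] = (n − i)/n. Summing: Σ_{i=1}^{99} (n − i)/n = (0 + 1 + … + 98)/99 = 99(99 − 1)/(2·99) = (99 − 1)/2.
Hence E[X] = Σ_{i=1}^{99} (99 − i)/99 = 49 ≈ 49.0000.

E[X] = 49 = 49.0000.


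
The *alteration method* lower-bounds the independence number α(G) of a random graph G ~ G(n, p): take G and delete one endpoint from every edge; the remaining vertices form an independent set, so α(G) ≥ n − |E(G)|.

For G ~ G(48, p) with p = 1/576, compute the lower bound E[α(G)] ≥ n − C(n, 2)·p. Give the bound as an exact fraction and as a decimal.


E[|E(G)|] = C(48, 2)·p = 1128 · (1/576) = 47/24.
E[α(G)] ≥ n − E[|E(G)|] = 48 − 47/24 = 1105/24.
Numerically: ≈ 46.0417.
(This is only a lower bound; the true E[α(G)] may be larger.)

E[α(G)] ≥ 1105/24 ≈ 46.0417.


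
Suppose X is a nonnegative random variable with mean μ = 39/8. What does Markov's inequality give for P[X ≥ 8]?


μ = E[X] = 39/8, a = 8.
Markov: P[X ≥ 8] ≤ μ/a = (39/8)/8 = 39/64.
Numerically: ≈ 0.609.
(Since a = 8 > μ = 4.875, the bound 39/64 is < 1 and informative.)

P[X ≥ 8] ≤ 39/64 ≈ 0.609.


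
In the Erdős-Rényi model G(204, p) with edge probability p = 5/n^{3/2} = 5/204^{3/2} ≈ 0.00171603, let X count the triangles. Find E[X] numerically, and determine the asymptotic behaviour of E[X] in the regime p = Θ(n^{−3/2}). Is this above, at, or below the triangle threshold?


Number of potential triangles: C(204, 3) = 1394204.
Each occurs with probability p³ ≈ (0.00171603)³ ≈ 5.05329043e-09.
By linearity: E[X] = C(204, 3)·p³ ≈ 1394204 · 5.05329043e-09 ≈ 0.007045.
Since α = 3/2 > 1, p = c/n^{3/2} = o(1/n) is below the triangle threshold p ~ 1/n. Asymptotically E[X] ~ (c³/6)·n^{3(1−α)} = (5³/6)·n^{-1.5} → 0, so by Markov's inequality G has no triangles w.h.p.

E[X] ≈ 0.007045; in regime p = Θ(1/n^{3/2}) E[X] tends to 0 (below the triangle threshold p ~ 1/n).


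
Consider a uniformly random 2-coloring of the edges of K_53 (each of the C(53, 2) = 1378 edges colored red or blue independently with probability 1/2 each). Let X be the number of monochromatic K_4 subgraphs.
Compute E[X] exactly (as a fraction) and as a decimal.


Let X = Σ_S X_S over the C(53, 4) = 292825 subsets S of size 4, where X_S = 1 if the K_4 on S is monochromatic.
For a fixed S, the K_4 on S has C(4, 2) = 6 edges. P[all 6 edges red] = (1/2)^6, and likewise for blue, so P[monochromatic] = 2·(1/2)^6 = 2^{1 − 6} = 1/32.
By linearity: E[X] = C(53, 4) · 2^{1 − 6} = 292825 · 1/32 = 292825/32.
Numerically: E[X] ≈ 9150.781250.

E[X] = C(53,4)·2^(1−C(4,2)) = 292825/32 ≈ 9150.781250.


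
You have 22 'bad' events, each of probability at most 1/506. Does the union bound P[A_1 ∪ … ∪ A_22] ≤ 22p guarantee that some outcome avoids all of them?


Union bound: P[∪_{i=1}^{22} A_i] ≤ Σ_i P[A_i] ≤ 22·p = 22·(1/506) = 1/23.
Numerically: 1/23 ≈ 0.043.
Is 1/23 < 1? YES.
Since P[∪ A_i] ≤ 1/23 < 1, the complement has P[∩ A_i^c] ≥ 1 − 1/23 = 22/23 > 0, so some outcome avoids every A_i.

22·p = 1/23 ≈ 0.043; existence CERTIFIED by the union bound.


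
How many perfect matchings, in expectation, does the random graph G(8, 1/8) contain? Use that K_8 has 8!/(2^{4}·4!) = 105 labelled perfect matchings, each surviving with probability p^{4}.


K_8 has 8!/(2^{4}·4!) = 105 labelled perfect matchings.
For each such perfect matching H, let X_H = 1 if all 4 edges of H are present in G. Then P[X_H = 1] = p^{4} = (1/8)^{4} = 1/4096.
Summing the indicators: E[X] = Σ_H E[X_H] = 105 · p^{4} = 105 · 1/4096 = 105/4096.
Numerically: E[X] ≈ 0.02563.

E[X] = 105 · (1/8)^{4} = 105/4096 ≈ 0.02563.


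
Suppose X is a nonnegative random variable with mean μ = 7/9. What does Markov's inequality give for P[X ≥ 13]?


μ = E[X] = 7/9, a = 13.
Markov: P[X ≥ 13] ≤ μ/a = (7/9)/13 = 7/117.
Numerically: ≈ 0.059829.
(Since a = 13 > μ = 0.777778, the bound 7/117 is < 1 and informative.)

P[X ≥ 13] ≤ 7/117 ≈ 0.059829.


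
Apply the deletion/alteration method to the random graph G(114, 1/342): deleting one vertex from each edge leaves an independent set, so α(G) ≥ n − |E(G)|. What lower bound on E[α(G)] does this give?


E[|E(G)|] = C(114, 2)·p = 6441 · (1/342) = 113/6.
E[α(G)] ≥ n − E[|E(G)|] = 114 − 113/6 = 571/6.
Numerically: ≈ 95.1667.
(This is only a lower bound; the true E[α(G)] may be larger.)

E[α(G)] ≥ 571/6 ≈ 95.1667.


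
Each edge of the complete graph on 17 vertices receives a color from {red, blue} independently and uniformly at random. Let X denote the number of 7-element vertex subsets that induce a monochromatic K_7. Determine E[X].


Let X = Σ_S X_S over the C(17, 7) = 19448 subsets S of size 7, where X_S = 1 if the K_7 on S is monochromatic.
For a fixed S, the K_7 on S has C(7, 2) = 21 edges. P[all 21 edges red] = (1/2)^21, and likewise for blue, so P[monochromatic] = 2·(1/2)^21 = 2^{1 − 21} = 1/1048576.
By linearity of expectation: E[X] = C(17, 7) · 2^{1 − 21} = 19448 · 1/1048576 = 2431/131072.
Numerically: E[X] ≈ 0.01855.

E[X] = C(17,7)·2^(1−C(7,2)) = 2431/131072 ≈ 0.01855.


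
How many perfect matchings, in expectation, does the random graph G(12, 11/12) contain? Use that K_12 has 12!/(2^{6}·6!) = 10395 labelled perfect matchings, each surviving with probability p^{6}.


K_12 has 12!/(2^{6}·6!) = 10395 labelled perfect matchings.
For each such perfect matching H, let X_H = 1 if all 6 edges of H are present in G. Then P[X_H = 1] = p^{6} = (11/12)^{6} = 1771561/2985984.
Summing the indicators: E[X] = Σ_H E[X_H] = 10395 · p^{6} = 10395 · 1771561/2985984 = 682050985/110592.
Numerically: E[X] ≈ 6.17e+03.

E[X] = 10395 · (11/12)^{6} = 682050985/110592 ≈ 6.17e+03.


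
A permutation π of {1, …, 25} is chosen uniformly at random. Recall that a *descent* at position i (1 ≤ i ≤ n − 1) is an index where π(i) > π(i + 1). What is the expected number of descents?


Write X = Σ X_I over i = 1, …, 24, with X_I the indicator of one descent.
There are 24 indicators.
For each fixed i, the pair (π(i), π(i+1)) is a uniformly random ordered pair of distinct values from {1, …, 25}; by symmetry P[π(i) > π(i+1)] = 1/2.
By linearity: E[X] = 24 · (1/2) = (25 − 1) · (1/2) = 12 ≈ 12.000000.

E[X] = 12 = 12.000000.


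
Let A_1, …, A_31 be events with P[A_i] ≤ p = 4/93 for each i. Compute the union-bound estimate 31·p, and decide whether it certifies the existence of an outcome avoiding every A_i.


Union bound: P[∪_{i=1}^{31} A_i] ≤ Σ_i P[A_i] ≤ 31·p = 31·(4/93) = 4/3.
Numerically: 4/3 ≈ 1.333333.
Is 4/3 < 1? NO.
Since the bound 4/3 is ≥ 1, the union bound is uninformative here; it does NOT by itself certify existence.

31·p = 4/3 ≈ 1.333333; existence NOT certified by the union bound.


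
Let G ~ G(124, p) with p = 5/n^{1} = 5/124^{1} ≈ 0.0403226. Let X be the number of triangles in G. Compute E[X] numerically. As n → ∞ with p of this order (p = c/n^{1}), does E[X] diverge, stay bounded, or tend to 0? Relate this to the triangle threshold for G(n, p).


Number of potential triangles: C(124, 3) = 310124.
Each occurs with probability p³ ≈ (0.0403226)³ ≈ 6.55609077e-05.
By linearity: E[X] = C(124, 3)·p³ ≈ 310124 · 6.55609077e-05 ≈ 20.332011.
Here α = 1, so p = 5/n is exactly at the triangle threshold p ~ 1/n. Asymptotically E[X] → c³/6 = 5³/6 = 125/6 ≈ 20.833333, a bounded constant. In this regime the triangle count is asymptotically Poisson(c³/6).

E[X] ≈ 20.332011; in regime p = Θ(1/n^{1}) E[X] stays bounded (at the triangle threshold p ~ 1/n).


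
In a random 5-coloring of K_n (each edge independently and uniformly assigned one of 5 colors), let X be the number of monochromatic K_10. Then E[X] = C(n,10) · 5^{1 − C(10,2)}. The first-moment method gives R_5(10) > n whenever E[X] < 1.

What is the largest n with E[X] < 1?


We need C(n, 10) · 5^{1 − 45} < 1, i.e. C(n, 10) < 5^{45 − 1} = 5684341886080801486968994140625.
Check values of n near the boundary:
  n = 5387: C(5387, 10) = 5624406917627224603154306376491; 5624406917627224603154306376491 < 5684341886080801486968994140625? YES
  n = 5388: C(5388, 10) = 5634865093375880654852250419586; 5634865093375880654852250419586 < 5684341886080801486968994140625? YES
  n = 5389: C(5389, 10) = 5645340767466558997768874792926; 5645340767466558997768874792926 < 5684341886080801486968994140625? YES
  n = 5390: C(5390, 10) = 5655833965919099070255434039753; 5655833965919099070255434039753 < 5684341886080801486968994140625? YES
  n = 5391: C(5391, 10) = 5666344714787188828795213697883; 5666344714787188828795213697883 < 5684341886080801486968994140625? YES
  n = 5392: C(5392, 10) = 5676873040158402483252283957448; 5676873040158402483252283957448 < 5684341886080801486968994140625? YES
  n = 5393: C(5393, 10) = 5687418968154238267170642278008; 5687418968154238267170642278008 < 5684341886080801486968994140625? NO
  n = 5394: C(5394, 10) = 5697982524930156243149785372878; 5697982524930156243149785372878 < 5684341886080801486968994140625? NO
  n = 5395: C(5395, 10) = 5708563736675616143322765475706; 5708563736675616143322765475706 < 5684341886080801486968994140625? NO
The largest n with C(n, 10) < 5684341886080801486968994140625 is n = 5392 (where E[X] = 5676873040158402483252283957448/5684341886080801486968994140625 ≈ 0.9987). Hence R_5(10) > 5392, i.e. R_5(10) ≥ 5393.

Largest n = 5392; hence R_5(10) > 5392.


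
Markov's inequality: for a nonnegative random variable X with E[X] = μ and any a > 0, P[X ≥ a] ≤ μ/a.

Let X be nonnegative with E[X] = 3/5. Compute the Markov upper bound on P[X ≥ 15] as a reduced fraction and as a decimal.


μ = E[X] = 3/5, a = 15.
Markov: P[X ≥ 15] ≤ μ/a = (3/5)/15 = 1/25.
Numerically: ≈ 0.040.
(Since a = 15 > μ = 0.600, the bound 1/25 is < 1 and informative.)

P[X ≥ 15] ≤ 1/25 ≈ 0.040.


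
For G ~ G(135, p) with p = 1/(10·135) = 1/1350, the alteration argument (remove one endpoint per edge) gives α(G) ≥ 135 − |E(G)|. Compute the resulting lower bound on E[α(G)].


E[|E(G)|] = C(135, 2)·p = 9045 · (1/1350) = 67/10.
E[α(G)] ≥ n − E[|E(G)|] = 135 − 67/10 = 1283/10.
Numerically: ≈ 128.30000.
(This is only a lower bound; the true E[α(G)] may be larger.)

E[α(G)] ≥ 1283/10 ≈ 128.30000.


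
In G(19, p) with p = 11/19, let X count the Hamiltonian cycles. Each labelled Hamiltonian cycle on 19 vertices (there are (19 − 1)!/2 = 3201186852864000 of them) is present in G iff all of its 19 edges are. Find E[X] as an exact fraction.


K_19 has (19 − 1)!/2 = 3201186852864000 labelled Hamiltonian cycles.
For each such Hamiltonian cycle H, let X_H = 1 if all 19 edges of H are present in G. Then P[X_H = 1] = p^{19} = (11/19)^{19} = 61159090448414546291/1978419655660313589123979.
By linearity: E[X] = Σ_H E[X_H] = 3201186852864000 · p^{19} = 3201186852864000 · 61159090448414546291/1978419655660313589123979 = 195781676276584883979724733927424000/1978419655660313589123979.
Numerically: E[X] ≈ 9.89586e+10.

E[X] = 3201186852864000 · (11/19)^{19} = 195781676276584883979724733927424000/1978419655660313589123979 ≈ 9.89586e+10.


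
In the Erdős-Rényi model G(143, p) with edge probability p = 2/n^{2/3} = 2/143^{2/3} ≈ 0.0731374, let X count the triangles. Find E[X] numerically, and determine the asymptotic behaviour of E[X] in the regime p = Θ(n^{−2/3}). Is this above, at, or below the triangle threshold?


Number of potential triangles: C(143, 3) = 477191.
Each occurs with probability p³ ≈ (0.0731374)³ ≈ 3.91217174e-04.
By linearity: E[X] = C(143, 3)·p³ ≈ 477191 · 3.91217174e-04 ≈ 186.685315.
Since α = 2/3 < 1, p = c/n^{2/3} ≫ 1/n is above the triangle threshold p ~ 1/n. Asymptotically E[X] ~ (c³/6)·n^{3(1−α)} = (2³/6)·n^{1} → ∞; triangles are abundant w.h.p.

E[X] ≈ 186.685315; in regime p = Θ(1/n^{2/3}) E[X] diverges (above the triangle threshold p ~ 1/n).


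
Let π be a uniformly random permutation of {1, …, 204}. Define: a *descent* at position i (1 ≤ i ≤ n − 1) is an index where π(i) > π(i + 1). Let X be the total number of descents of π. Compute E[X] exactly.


Write X = Σ X_I over i = 1, …, 203, with X_I the indicator of one descent.
There are 203 indicators.
For each fixed i, the pair (π(i), π(i+1)) is a uniformly random ordered pair of distinct values from {1, …, 204}; by symmetry P[π(i) > π(i+1)] = 1/2.
By linearity: E[X] = 203 · (1/2) = (204 − 1) · (1/2) = 203/2 ≈ 101.5000.

E[X] = 203/2 = 101.5000.


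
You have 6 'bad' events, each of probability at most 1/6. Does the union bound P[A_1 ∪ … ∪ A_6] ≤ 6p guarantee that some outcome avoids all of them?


Union bound: P[∪_{i=1}^{6} A_i] ≤ Σ_i P[A_i] ≤ 6·p = 6·(1/6) = 1.
Numerically: 1 ≈ 1.000000.
Is 1 < 1? NO.
Since the bound 1 is ≥ 1, the union bound is uninformative here; it does NOT by itself certify existence.

6·p = 1 ≈ 1.000000; existence NOT certified by the union bound.


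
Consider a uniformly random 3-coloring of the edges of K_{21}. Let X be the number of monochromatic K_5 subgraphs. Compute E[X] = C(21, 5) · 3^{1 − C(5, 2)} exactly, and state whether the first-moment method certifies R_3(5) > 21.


E[X] = C(21, 5) · 3^{1 − 10} = 20349 · 3^{−9} = 20349/19683.
As a reduced fraction: E[X] = 2261/2187 ≈ 1.03384.
Is E[X] < 1? NO.
Since E[X] ≥ 1, the first-moment bound is inconclusive at n = 21; it does NOT by itself certify R_3(5) > 21.

E[X] = 2261/2187 ≈ 1.03384; E[X] ≥ 1; first-moment method inconclusive here.


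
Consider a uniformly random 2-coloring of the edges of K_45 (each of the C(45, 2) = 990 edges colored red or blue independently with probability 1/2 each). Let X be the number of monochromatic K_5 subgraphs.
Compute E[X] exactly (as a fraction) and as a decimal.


Let X = Σ_S X_S over the C(45, 5) = 1221759 subsets S of size 5, where X_S = 1 if the K_5 on S is monochromatic.
For a fixed S, the K_5 on S has C(5, 2) = 10 edges. P[all 10 edges red] = (1/2)^10, and likewise for blue, so P[monochromatic] = 2·(1/2)^10 = 2^{1 − 10} = 1/512.
Summing: E[X] = C(45, 5) · 2^{1 − 10} = 1221759 · 1/512 = 1221759/512.
Numerically: E[X] ≈ 2386.248.

E[X] = C(45,5)·2^(1−C(5,2)) = 1221759/512 ≈ 2386.248.


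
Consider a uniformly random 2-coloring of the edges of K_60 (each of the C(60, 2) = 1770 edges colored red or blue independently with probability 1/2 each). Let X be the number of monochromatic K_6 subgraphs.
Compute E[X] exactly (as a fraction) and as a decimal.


Let X = Σ_S X_S over the C(60, 6) = 50063860 subsets S of size 6, where X_S = 1 if the K_6 on S is monochromatic.
For a fixed S, the K_6 on S has C(6, 2) = 15 edges. P[all 15 edges red] = (1/2)^15, and likewise for blue, so P[monochromatic] = 2·(1/2)^15 = 2^{1 − 15} = 1/16384.
By linearity of expectation: E[X] = C(60, 6) · 2^{1 − 15} = 50063860 · 1/16384 = 12515965/4096.
Numerically: E[X] ≈ 3055.656.

E[X] = C(60,6)·2^(1−C(6,2)) = 12515965/4096 ≈ 3055.656.


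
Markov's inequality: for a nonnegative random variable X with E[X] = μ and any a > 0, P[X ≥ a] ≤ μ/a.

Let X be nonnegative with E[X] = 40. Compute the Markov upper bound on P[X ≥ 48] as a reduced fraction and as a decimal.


μ = E[X] = 40, a = 48.
Markov: P[X ≥ 48] ≤ μ/a = (40)/48 = 5/6.
Numerically: ≈ 0.8333.
(Since a = 48 > μ = 40.0000, the bound 5/6 is < 1 and informative.)

P[X ≥ 48] ≤ 5/6 ≈ 0.8333.


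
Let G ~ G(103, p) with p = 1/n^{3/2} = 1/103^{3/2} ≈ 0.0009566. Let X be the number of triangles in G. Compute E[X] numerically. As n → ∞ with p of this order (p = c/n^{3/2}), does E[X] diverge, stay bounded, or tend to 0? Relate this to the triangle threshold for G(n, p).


Number of potential triangles: C(103, 3) = 176851.
Each occurs with probability p³ ≈ (0.0009566)³ ≈ 8.754523e-10.
By linearity: E[X] = C(103, 3)·p³ ≈ 176851 · 8.754523e-10 ≈ 0.0002.
Since α = 3/2 > 1, p = c/n^{3/2} = o(1/n) is below the triangle threshold p ~ 1/n. Asymptotically E[X] ~ (c³/6)·n^{3(1−α)} = (1³/6)·n^{-1.5} → 0, so by Markov's inequality G has no triangles w.h.p.

E[X] ≈ 0.0002; in regime p = Θ(1/n^{3/2}) E[X] tends to 0 (below the triangle threshold p ~ 1/n).


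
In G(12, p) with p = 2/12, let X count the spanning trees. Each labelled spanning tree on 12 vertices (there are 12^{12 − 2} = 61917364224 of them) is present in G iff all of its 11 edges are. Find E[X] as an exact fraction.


K_12 has 12^{12 − 2} = 61917364224 labelled spanning trees.
For each such spanning tree H, let X_H = 1 if all 11 edges of H are present in G. Then P[X_H = 1] = p^{11} = (1/6)^{11} = 1/362797056.
By linearity: E[X] = Σ_H E[X_H] = 61917364224 · p^{11} = 61917364224 · 1/362797056 = 512/3.
Numerically: E[X] ≈ 170.7.

E[X] = 61917364224 · (1/6)^{11} = 512/3 ≈ 170.7.


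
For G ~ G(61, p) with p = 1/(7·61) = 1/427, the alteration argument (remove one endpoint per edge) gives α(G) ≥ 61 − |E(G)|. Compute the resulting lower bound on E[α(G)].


E[|E(G)|] = C(61, 2)·p = 1830 · (1/427) = 30/7.
E[α(G)] ≥ n − E[|E(G)|] = 61 − 30/7 = 397/7.
Numerically: ≈ 56.71429.
(This is only a lower bound; the true E[α(G)] may be larger.)

E[α(G)] ≥ 397/7 ≈ 56.71429.


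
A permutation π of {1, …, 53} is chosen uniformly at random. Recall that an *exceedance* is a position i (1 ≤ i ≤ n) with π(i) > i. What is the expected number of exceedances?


Write X = Σ_{i=1}^{53} X_i, where X_i = 1_{π(i) > i}.
For each fixed i, π(i) is uniform over {1, …, 53} (marginal of a uniform permutation), so P[π(i) > i] = (n − i)/n. Summing: Σ_{i=1}^{53} (n − i)/n = (0 + 1 + … + 52)/53 = 53(53 − 1)/(2·53) = (53 − 1)/2.
Hence E[X] = Σ_{i=1}^{53} (53 − i)/53 = 26 ≈ 26.00000.

E[X] = 26 = 26.00000.


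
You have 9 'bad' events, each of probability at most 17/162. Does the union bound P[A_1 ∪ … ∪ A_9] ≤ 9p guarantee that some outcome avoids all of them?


Union bound: P[∪_{i=1}^{9} A_i] ≤ Σ_i P[A_i] ≤ 9·p = 9·(17/162) = 17/18.
Numerically: 17/18 ≈ 0.94444.
Is 17/18 < 1? YES.
Since P[∪ A_i] ≤ 17/18 < 1, the complement has P[∩ A_i^c] ≥ 1 − 17/18 = 1/18 > 0, so some outcome avoids every A_i.

9·p = 17/18 ≈ 0.94444; existence CERTIFIED by the union bound.


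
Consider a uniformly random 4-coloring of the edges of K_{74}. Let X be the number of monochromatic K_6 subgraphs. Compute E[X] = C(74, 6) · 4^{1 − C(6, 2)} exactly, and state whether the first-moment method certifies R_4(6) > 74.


E[X] = C(74, 6) · 4^{1 − 15} = 185250786 · 4^{−14} = 185250786/268435456.
As a reduced fraction: E[X] = 92625393/134217728 ≈ 0.690113.
Is E[X] < 1? YES.
Since E[X] < 1, there exists a 4-coloring of K_{74} with no monochromatic K_6; hence R_4(6) > 74.

E[X] = 92625393/134217728 ≈ 0.690113; E[X] < 1, so R_4(6) > 74.


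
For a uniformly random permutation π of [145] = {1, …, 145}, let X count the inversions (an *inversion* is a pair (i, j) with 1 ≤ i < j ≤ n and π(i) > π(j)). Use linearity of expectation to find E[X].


Write X = Σ X_I over the C(145, 2) = 10440 pairs i < j, with X_I the indicator of one inversion.
There are 10440 indicators.
For each fixed pair i < j, the values π(i) and π(j) are two distinct elements of {1, …, 145} in uniformly random order; by symmetry P[π(i) > π(j)] = 1/2.
By linearity: E[X] = 10440 · (1/2) = C(145, 2) · (1/2) = 10440/2 = 5220 ≈ 5220.00000.

E[X] = 5220 = 5220.00000.


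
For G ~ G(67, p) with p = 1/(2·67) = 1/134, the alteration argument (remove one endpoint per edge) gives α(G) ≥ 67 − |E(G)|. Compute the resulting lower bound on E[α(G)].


E[|E(G)|] = C(67, 2)·p = 2211 · (1/134) = 33/2.
E[α(G)] ≥ n − E[|E(G)|] = 67 − 33/2 = 101/2.
Numerically: ≈ 50.50000.
(This is only a lower bound; the true E[α(G)] may be larger.)

E[α(G)] ≥ 101/2 ≈ 50.50000.


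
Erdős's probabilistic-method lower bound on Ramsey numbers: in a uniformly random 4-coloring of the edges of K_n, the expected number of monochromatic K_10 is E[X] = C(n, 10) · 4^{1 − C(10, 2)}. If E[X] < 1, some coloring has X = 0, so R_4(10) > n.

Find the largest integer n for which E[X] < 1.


We need C(n, 10) · 4^{1 − 45} < 1, i.e. C(n, 10) < 4^{45 − 1} = 309485009821345068724781056.
Check values of n near the boundary:
  n = 2020: C(2020, 10) = 304832018578739931133653656; 304832018578739931133653656 < 309485009821345068724781056? YES
  n = 2021: C(2021, 10) = 306347841644770462864800616; 306347841644770462864800616 < 309485009821345068724781056? YES
  n = 2022: C(2022, 10) = 307870445231474093395937796; 307870445231474093395937796 < 309485009821345068724781056? YES
  n = 2023: C(2023, 10) = 309399856285778485315440716; 309399856285778485315440716 < 309485009821345068724781056? YES
  n = 2024: C(2024, 10) = 310936101848269937576192656; 310936101848269937576192656 < 309485009821345068724781056? NO
  n = 2025: C(2025, 10) = 312479209053472269772600560; 312479209053472269772600560 < 309485009821345068724781056? NO
  n = 2026: C(2026, 10) = 314029205130126398094885285; 314029205130126398094885285 < 309485009821345068724781056? NO
The largest n with C(n, 10) < 309485009821345068724781056 is n = 2023 (where E[X] = 77349964071444621328860179/77371252455336267181195264 ≈ 1.000). Hence R_4(10) > 2023, i.e. R_4(10) ≥ 2024.

Largest n = 2023; hence R_4(10) > 2023.


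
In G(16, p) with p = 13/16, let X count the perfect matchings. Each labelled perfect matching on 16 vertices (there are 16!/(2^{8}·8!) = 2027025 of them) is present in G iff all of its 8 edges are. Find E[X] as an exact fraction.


K_16 has 16!/(2^{8}·8!) = 2027025 labelled perfect matchings.
For each such perfect matching H, let X_H = 1 if all 8 edges of H are present in G. Then P[X_H = 1] = p^{8} = (13/16)^{8} = 815730721/4294967296.
Summing the indicators: E[X] = Σ_H E[X_H] = 2027025 · p^{8} = 2027025 · 815730721/4294967296 = 1653506564735025/4294967296.
Numerically: E[X] ≈ 384987.

E[X] = 2027025 · (13/16)^{8} = 1653506564735025/4294967296 ≈ 384987.


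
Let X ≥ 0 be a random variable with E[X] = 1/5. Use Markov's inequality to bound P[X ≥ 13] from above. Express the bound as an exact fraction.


μ = E[X] = 1/5, a = 13.
Markov: P[X ≥ 13] ≤ μ/a = (1/5)/13 = 1/65.
Numerically: ≈ 0.01538.
(Since a = 13 > μ = 0.20000, the bound 1/65 is < 1 and informative.)

P[X ≥ 13] ≤ 1/65 ≈ 0.01538.


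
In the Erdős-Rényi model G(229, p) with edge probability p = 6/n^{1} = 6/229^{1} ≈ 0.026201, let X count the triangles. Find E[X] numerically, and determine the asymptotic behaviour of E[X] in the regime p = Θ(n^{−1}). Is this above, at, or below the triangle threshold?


Number of potential triangles: C(229, 3) = 1975354.
Each occurs with probability p³ ≈ (0.026201)³ ≈ 1.7986527e-05.
By linearity: E[X] = C(229, 3)·p³ ≈ 1975354 · 1.7986527e-05 ≈ 35.52976.
Here α = 1, so p = 6/n is exactly at the triangle threshold p ~ 1/n. Asymptotically E[X] → c³/6 = 6³/6 = 36 ≈ 36.00000, a bounded constant. In this regime the triangle count is asymptotically Poisson(c³/6).

E[X] ≈ 35.52976; in regime p = Θ(1/n^{1}) E[X] stays bounded (at the triangle threshold p ~ 1/n).


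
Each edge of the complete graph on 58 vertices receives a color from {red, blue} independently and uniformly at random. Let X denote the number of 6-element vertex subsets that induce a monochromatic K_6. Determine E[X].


Let X = Σ_S X_S over the C(58, 6) = 40475358 subsets S of size 6, where X_S = 1 if the K_6 on S is monochromatic.
For a fixed S, the K_6 on S has C(6, 2) = 15 edges. P[all 15 edges red] = (1/2)^15, and likewise for blue, so P[monochromatic] = 2·(1/2)^15 = 2^{1 − 15} = 1/16384.
By linearity: E[X] = C(58, 6) · 2^{1 − 15} = 40475358 · 1/16384 = 20237679/8192.
Numerically: E[X] ≈ 2470.419800.

E[X] = C(58,6)·2^(1−C(6,2)) = 20237679/8192 ≈ 2470.419800.


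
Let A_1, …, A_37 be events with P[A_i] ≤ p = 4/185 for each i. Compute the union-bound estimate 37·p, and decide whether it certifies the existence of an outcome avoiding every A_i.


Union bound: P[∪_{i=1}^{37} A_i] ≤ Σ_i P[A_i] ≤ 37·p = 37·(4/185) = 4/5.
Numerically: 4/5 ≈ 0.8000.
Is 4/5 < 1? YES.
Since P[∪ A_i] ≤ 4/5 < 1, the complement has P[∩ A_i^c] ≥ 1 − 4/5 = 1/5 > 0, so some outcome avoids every A_i.

37·p = 4/5 ≈ 0.8000; existence CERTIFIED by the union bound.


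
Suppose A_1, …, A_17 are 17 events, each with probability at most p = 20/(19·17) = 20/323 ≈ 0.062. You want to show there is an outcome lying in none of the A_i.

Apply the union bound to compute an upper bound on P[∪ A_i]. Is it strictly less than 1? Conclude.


Union bound: P[∪_{i=1}^{17} A_i] ≤ Σ_i P[A_i] ≤ 17·p = 17·(20/323) = 20/19.
Numerically: 20/19 ≈ 1.053.
Is 20/19 < 1? NO.
Since the bound 20/19 is ≥ 1, the union bound is uninformative here; it does NOT by itself certify existence.

17·p = 20/19 ≈ 1.053; existence NOT certified by the union bound.


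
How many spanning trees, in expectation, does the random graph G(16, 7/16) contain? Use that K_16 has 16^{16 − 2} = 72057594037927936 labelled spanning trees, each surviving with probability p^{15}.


K_16 has 16^{16 − 2} = 72057594037927936 labelled spanning trees.
For each such spanning tree H, let X_H = 1 if all 15 edges of H are present in G. Then P[X_H = 1] = p^{15} = (7/16)^{15} = 4747561509943/1152921504606846976.
By linearity: E[X] = Σ_H E[X_H] = 72057594037927936 · p^{15} = 72057594037927936 · 4747561509943/1152921504606846976 = 4747561509943/16.
Numerically: E[X] ≈ 2.96723e+11.

E[X] = 72057594037927936 · (7/16)^{15} = 4747561509943/16 ≈ 2.96723e+11.


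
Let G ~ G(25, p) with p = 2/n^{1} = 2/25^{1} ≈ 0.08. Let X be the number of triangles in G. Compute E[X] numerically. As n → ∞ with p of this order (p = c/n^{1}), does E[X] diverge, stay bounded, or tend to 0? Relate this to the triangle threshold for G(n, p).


Number of potential triangles: C(25, 3) = 2300.
Each occurs with probability p³ ≈ (0.08)³ ≈ 5.120000e-04.
By linearity: E[X] = C(25, 3)·p³ ≈ 2300 · 5.120000e-04 ≈ 1.1776.
Here α = 1, so p = 2/n is exactly at the triangle threshold p ~ 1/n. Asymptotically E[X] → c³/6 = 2³/6 = 4/3 ≈ 1.3333, a bounded constant. In this regime the triangle count is asymptotically Poisson(c³/6).

E[X] ≈ 1.1776; in regime p = Θ(1/n^{1}) E[X] stays bounded (at the triangle threshold p ~ 1/n).


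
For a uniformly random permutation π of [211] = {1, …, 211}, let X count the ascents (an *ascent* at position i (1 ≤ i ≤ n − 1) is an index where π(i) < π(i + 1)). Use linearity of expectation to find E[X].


Write X = Σ X_I over i = 1, …, 210, with X_I the indicator of one ascent.
There are 210 indicators.
For each fixed i, the pair (π(i), π(i+1)) is a uniformly random ordered pair of distinct values from {1, …, 211}; by symmetry P[π(i) < π(i+1)] = 1/2.
By linearity: E[X] = 210 · (1/2) = (211 − 1) · (1/2) = 105 ≈ 105.000.

E[X] = 105 = 105.000.


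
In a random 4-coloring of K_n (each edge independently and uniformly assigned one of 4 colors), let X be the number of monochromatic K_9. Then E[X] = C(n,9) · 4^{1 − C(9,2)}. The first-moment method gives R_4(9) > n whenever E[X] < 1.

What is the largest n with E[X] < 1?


We need C(n, 9) · 4^{1 − 36} < 1, i.e. C(n, 9) < 4^{36 − 1} = 1180591620717411303424.
Check values of n near the boundary:
  n = 909: C(909, 9) = 1122169012923711463931; 1122169012923711463931 < 1180591620717411303424? YES
  n = 910: C(910, 9) = 1133378248346922788210; 1133378248346922788210 < 1180591620717411303424? YES
  n = 911: C(911, 9) = 1144686900492291197405; 1144686900492291197405 < 1180591620717411303424? YES
  n = 912: C(912, 9) = 1156095740032081475120; 1156095740032081475120 < 1180591620717411303424? YES
  n = 913: C(913, 9) = 1167605542753639808390; 1167605542753639808390 < 1180591620717411303424? YES
  n = 914: C(914, 9) = 1179217089587653905932; 1179217089587653905932 < 1180591620717411303424? YES
  n = 915: C(915, 9) = 1190931166636537885130; 1190931166636537885130 < 1180591620717411303424? NO
The largest n with C(n, 9) < 1180591620717411303424 is n = 914 (where E[X] = 294804272396913476483/295147905179352825856 ≈ 0.999). Hence R_4(9) > 914, i.e. R_4(9) ≥ 915.

Largest n = 914; hence R_4(9) > 914.
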